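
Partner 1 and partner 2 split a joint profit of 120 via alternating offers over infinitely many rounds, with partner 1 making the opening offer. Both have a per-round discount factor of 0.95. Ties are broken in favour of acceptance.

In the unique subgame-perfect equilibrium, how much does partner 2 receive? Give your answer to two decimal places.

Let x be partner 1's share when partner 1 proposes and y be partner 2's share when partner 2 proposes.
Partner 2 accepts iff offered ≥ 0.95·y, so x = 120 − 0.95y. Symmetrically y = 120 − 0.95x.
Substituting: x = 120 − 0.95(120 − 0.95x), giving x(1 − 0.95·0.95) = 120(1 − 0.95).
So x = 120 × 0.05 / 0.0975 ≈ 61.5385, and partner 2 receives 120 − x ≈ 58.4615.

58.46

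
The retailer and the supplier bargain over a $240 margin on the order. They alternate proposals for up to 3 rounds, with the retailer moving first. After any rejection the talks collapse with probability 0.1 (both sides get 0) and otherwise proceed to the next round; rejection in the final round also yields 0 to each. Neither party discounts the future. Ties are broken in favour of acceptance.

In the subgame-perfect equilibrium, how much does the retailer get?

218.4

Round 3 (the retailer proposes): the supplier will accept anything ≥ 0, so the retailer offers 0 and keeps 240.
Round 2 (the supplier proposes): rejecting gives the retailer an expected 0.9 × 240 = 216, so the supplier offers 216, keeping 24.
Round 1 (the retailer proposes): rejecting gives the supplier an expected 0.9 × 24 = 21.6. The retailer offers 21.6 and keeps 240 − 21.6 = 218.4.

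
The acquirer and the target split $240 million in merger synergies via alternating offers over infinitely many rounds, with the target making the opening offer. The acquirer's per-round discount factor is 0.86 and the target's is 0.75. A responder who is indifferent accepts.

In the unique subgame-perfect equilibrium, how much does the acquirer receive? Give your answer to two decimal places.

When the target proposes, the acquirer accepts any offer worth at least 0.86 times what the acquirer would get by proposing next round; and vice versa.
This gives x = 240 − 0.86y and y = 240 − 0.75x, where x and y are each side's share when it proposes.
Hence (1 − 0.86·0.75)x = 240(1 − 0.86), i.e. 0.355·x = 33.6.
x ≈ 94.6479; the acquirer's share is 240 − x ≈ 145.3521.

145.35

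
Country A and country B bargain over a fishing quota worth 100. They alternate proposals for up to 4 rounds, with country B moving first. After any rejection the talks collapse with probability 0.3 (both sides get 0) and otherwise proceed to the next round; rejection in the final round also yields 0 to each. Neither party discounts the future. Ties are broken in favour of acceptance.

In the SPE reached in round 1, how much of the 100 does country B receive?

Round 4 (country A proposes): rejection yields 0 for country B; country A offers 0 and keeps 100.
Round 3 (country B proposes): rejecting gives country A an expected 0.7 × 100 = 70. Country B offers 70 and keeps 100 − 70 = 30.
Round 2 (country A proposes): rejecting gives country B an expected 0.7 × 30 = 21, so country A offers 21, keeping 79.
Round 1 (country B proposes): rejecting gives country A an expected 0.7 × 79 = 55.3. Country B offers 55.3 and keeps 100 − 55.3 = 44.7.

44.7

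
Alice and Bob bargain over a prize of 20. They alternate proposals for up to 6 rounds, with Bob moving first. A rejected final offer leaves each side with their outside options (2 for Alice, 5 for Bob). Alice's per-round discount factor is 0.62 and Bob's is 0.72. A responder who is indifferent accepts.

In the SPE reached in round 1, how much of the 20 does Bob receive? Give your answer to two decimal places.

Solve by backward induction from round 6.
Round 6 (Alice proposes): Bob gets 5 if talks fail, so Alice offers 5 and keeps 15.
Round 5 (Bob proposes): Alice can get 15 next round, worth 0.62 × 15 = 9.3 now, so Bob offers 9.3, keeping 10.7.
Round 4 (Alice proposes): Bob can get 10.7 next round, worth 0.72 × 10.7 = 7.704 now. Alice offers 7.704 and keeps 20 − 7.704 = 12.296.
Round 3 (Bob proposes): Alice can get 12.296 next round, worth 0.62 × 12.296 = 7.62352 now, so Bob offers 7.62352, keeping 12.37648.
Round 2 (Alice proposes): Bob can get 12.37648 next round, worth 0.72 × 12.37648 = 8.9110656 now; Alice offers that and keeps 11.0889344.
Round 1 (Bob proposes): Alice can get 11.0889344 next round, worth 0.62 × 11.0889344 = 6.875139328 now. Bob offers 6.875139328 and keeps 20 − 6.875139328 = 13.124860672.

13.12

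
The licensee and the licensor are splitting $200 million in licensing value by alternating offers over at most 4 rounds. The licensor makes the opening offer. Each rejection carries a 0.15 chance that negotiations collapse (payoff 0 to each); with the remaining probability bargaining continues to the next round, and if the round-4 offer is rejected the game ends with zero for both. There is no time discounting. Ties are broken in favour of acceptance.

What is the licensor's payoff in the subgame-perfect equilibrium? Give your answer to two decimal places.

51.68

By backward induction:
Round 4 (the licensee proposes): rejection yields 0 for the licensor; the licensee offers 0 and keeps 200.
Round 3 (the licensor proposes): rejecting gives the licensee an expected 0.85 × 200 = 170; the licensor offers that and keeps 30.
Round 2 (the licensee proposes): rejecting gives the licensor an expected 0.85 × 30 = 25.5; the licensee offers that and keeps 174.5.
Round 1 (the licensor proposes): rejecting gives the licensee an expected 0.85 × 174.5 = 148.325. The licensor offers 148.325 and keeps 200 − 148.325 = 51.675.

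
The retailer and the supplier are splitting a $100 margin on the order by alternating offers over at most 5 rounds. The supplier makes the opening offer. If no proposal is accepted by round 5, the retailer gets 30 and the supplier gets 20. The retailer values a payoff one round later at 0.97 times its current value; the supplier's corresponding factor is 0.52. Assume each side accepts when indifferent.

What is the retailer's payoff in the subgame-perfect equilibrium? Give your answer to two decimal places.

77.68

Work backward from the last round.
Round 5 (the supplier proposes): the retailer gets 30 if talks fail, so the supplier offers 30 and keeps 70.
Round 4 (the retailer proposes): the supplier can get 70 next round, worth 0.52 × 70 = 36.4 now; the retailer offers that and keeps 63.6.
Round 3 (the supplier proposes): the retailer can get 63.6 next round, worth 0.97 × 63.6 = 61.692 now. The supplier offers 61.692 and keeps 100 − 61.692 = 38.308.
Round 2 (the retailer proposes): the supplier can get 38.308 next round, worth 0.52 × 38.308 = 19.92016 now. The retailer offers 19.92016 and keeps 100 − 19.92016 = 80.07984.
Round 1 (the supplier proposes): the retailer can get 80.07984 next round, worth 0.97 × 80.07984 = 77.6774448 now; the supplier offers that and keeps 22.3225552.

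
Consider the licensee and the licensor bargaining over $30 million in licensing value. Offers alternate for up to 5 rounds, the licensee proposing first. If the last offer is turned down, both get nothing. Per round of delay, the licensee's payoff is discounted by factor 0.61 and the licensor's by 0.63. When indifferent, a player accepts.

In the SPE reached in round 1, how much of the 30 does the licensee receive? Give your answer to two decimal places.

19.80

Round 5 (the licensee proposes): the licensor will accept anything ≥ 0, so the licensee offers 0 and keeps 30.
Round 4 (the licensor proposes): the licensee can get 30 next round, worth 0.61 × 30 = 18.3 now, so the licensor offers 18.3, keeping 11.7.
Round 3 (the licensee proposes): the licensor can get 11.7 next round, worth 0.63 × 11.7 = 7.371 now. The licensee offers 7.371 and keeps 30 − 7.371 = 22.629.
Round 2 (the licensor proposes): the licensee can get 22.629 next round, worth 0.61 × 22.629 = 13.80369 now; the licensor offers that and keeps 16.19631.
Round 1 (the licensee proposes): the licensor can get 16.19631 next round, worth 0.63 × 16.19631 = 10.2036753 now. The licensee offers 10.2036753 and keeps 30 − 10.2036753 = 19.7963247.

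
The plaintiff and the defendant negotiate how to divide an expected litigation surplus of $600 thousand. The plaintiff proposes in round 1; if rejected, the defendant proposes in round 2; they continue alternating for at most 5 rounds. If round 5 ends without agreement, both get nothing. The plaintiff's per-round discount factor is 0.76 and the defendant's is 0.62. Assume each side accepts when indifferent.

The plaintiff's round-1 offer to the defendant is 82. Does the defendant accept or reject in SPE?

Work out the defendant's continuation value if the offer is rejected.
Round 5 (the plaintiff proposes): rejection yields 0 for the defendant; the plaintiff offers 0 and keeps 600.
Round 4 (the defendant proposes): the plaintiff can get 600 next round, worth 0.76 × 600 = 456 now, so the defendant offers 456, keeping 144.
Round 3 (the plaintiff proposes): the defendant can get 144 next round, worth 0.62 × 144 = 89.28 now, so the plaintiff offers 89.28, keeping 510.72.
Round 2 (the defendant proposes): the plaintiff can get 510.72 next round, worth 0.76 × 510.72 = 388.1472 now, so the defendant offers 388.1472, keeping 211.8528.
So by rejecting in round 1, the defendant gets 211.8528 next round, worth 0.62 × 211.8528 = 131.348736 now.
Offer 82 < 131.348736, so the defendant rejects.

Reject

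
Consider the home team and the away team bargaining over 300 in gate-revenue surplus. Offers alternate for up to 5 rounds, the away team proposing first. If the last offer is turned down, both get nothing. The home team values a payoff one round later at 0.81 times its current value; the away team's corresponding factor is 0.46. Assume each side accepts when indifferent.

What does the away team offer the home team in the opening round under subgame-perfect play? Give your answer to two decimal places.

Round 5 (the away team proposes): rejection yields 0 for the home team; the away team offers 0 and keeps 300.
Round 4 (the home team proposes): the away team can get 300 next round, worth 0.46 × 300 = 138 now. The home team offers 138 and keeps 300 − 138 = 162.
Round 3 (the away team proposes): the home team can get 162 next round, worth 0.81 × 162 = 131.22 now; the away team offers that and keeps 168.78.
Round 2 (the home team proposes): the away team can get 168.78 next round, worth 0.46 × 168.78 = 77.6388 now; the home team offers that and keeps 222.3612.
Round 1 (the away team proposes): the home team can get 222.3612 next round, worth 0.81 × 222.3612 = 180.112572 now; the away team offers that and keeps 119.887428.

180.11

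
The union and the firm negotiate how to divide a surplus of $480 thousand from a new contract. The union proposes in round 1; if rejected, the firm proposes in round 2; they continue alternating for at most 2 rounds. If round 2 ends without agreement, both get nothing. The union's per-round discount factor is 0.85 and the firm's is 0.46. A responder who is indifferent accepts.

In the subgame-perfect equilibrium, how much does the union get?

By backward induction:
Round 2 (the firm proposes): the union will accept anything ≥ 0, so the firm offers 0 and keeps 480.
Round 1 (the union proposes): the firm can get 480 next round, worth 0.46 × 480 = 220.8 now; the union offers that and keeps 259.2.

259.2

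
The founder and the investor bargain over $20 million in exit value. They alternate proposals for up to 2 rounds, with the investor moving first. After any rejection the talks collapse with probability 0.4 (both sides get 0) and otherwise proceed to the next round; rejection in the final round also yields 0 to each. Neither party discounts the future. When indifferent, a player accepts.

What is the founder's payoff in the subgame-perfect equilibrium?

12

By backward induction:
Round 2 (the founder proposes): the investor will accept anything ≥ 0, so the founder offers 0 and keeps 20.
Round 1 (the investor proposes): rejecting gives the founder an expected 0.6 × 20 = 12; the investor offers that and keeps 8.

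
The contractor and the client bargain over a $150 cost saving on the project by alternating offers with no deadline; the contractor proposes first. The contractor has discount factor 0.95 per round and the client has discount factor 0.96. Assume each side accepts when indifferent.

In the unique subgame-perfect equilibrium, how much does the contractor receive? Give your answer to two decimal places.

68.18

Let x be the contractor's share when the contractor proposes and y be the client's share when the client proposes.
The client accepts iff offered ≥ 0.96·y, so x = 150 − 0.96y. Symmetrically y = 150 − 0.95x.
Substituting: x = 150 − 0.96(150 − 0.95x), giving x(1 − 0.95·0.96) = 150(1 − 0.96).
So x = 150 × 0.04 / 0.088 ≈ 68.1818, and the client receives 150 − x ≈ 81.8182.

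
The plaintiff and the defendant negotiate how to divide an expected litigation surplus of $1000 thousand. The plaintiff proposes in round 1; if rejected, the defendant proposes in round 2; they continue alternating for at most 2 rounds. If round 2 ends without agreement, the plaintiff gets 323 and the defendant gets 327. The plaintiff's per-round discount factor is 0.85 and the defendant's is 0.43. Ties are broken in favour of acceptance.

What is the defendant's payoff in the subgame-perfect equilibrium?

Round 2 (the defendant proposes): the plaintiff gets 323 if talks fail, so the defendant offers 323 and keeps 677.
Round 1 (the plaintiff proposes): the defendant can get 677 next round, worth 0.43 × 677 = 291.11 now. The plaintiff offers 291.11 and keeps 1000 − 291.11 = 708.89.

291.11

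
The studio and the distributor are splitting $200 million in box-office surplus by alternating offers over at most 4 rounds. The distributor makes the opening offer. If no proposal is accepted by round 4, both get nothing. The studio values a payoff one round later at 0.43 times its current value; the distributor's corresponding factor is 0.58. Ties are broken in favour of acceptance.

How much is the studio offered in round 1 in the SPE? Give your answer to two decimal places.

Round 4 (the studio proposes): the distributor will accept anything ≥ 0, so the studio offers 0 and keeps 200.
Round 3 (the distributor proposes): the studio can get 200 next round, worth 0.43 × 200 = 86 now, so the distributor offers 86, keeping 114.
Round 2 (the studio proposes): the distributor can get 114 next round, worth 0.58 × 114 = 66.12 now, so the studio offers 66.12, keeping 133.88.
Round 1 (the distributor proposes): the studio can get 133.88 next round, worth 0.43 × 133.88 = 57.5684 now, so the distributor offers 57.5684, keeping 142.4316.

57.57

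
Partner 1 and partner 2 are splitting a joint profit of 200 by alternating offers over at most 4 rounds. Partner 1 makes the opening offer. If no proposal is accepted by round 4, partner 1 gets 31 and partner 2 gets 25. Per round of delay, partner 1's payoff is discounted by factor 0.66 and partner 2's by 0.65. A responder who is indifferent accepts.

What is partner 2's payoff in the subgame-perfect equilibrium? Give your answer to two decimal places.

91.33

Round 4 (partner 2 proposes): partner 1 gets 31 if talks fail, so partner 2 offers 31 and keeps 169.
Round 3 (partner 1 proposes): partner 2 can get 169 next round, worth 0.65 × 169 = 109.85 now; partner 1 offers that and keeps 90.15.
Round 2 (partner 2 proposes): partner 1 can get 90.15 next round, worth 0.66 × 90.15 = 59.499 now, so partner 2 offers 59.499, keeping 140.501.
Round 1 (partner 1 proposes): partner 2 can get 140.501 next round, worth 0.65 × 140.501 = 91.32565 now; partner 1 offers that and keeps 108.67435.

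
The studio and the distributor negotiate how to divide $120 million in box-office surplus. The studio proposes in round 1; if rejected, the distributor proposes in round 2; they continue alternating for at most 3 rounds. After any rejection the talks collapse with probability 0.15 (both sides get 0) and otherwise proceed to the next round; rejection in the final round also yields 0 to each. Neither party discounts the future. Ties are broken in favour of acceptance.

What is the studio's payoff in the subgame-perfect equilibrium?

104.7

Round 3 (the studio proposes): the distributor will accept anything ≥ 0, so the studio offers 0 and keeps 120.
Round 2 (the distributor proposes): rejecting gives the studio an expected 0.85 × 120 = 102. The distributor offers 102 and keeps 120 − 102 = 18.
Round 1 (the studio proposes): rejecting gives the distributor an expected 0.85 × 18 = 15.3; the studio offers that and keeps 104.7.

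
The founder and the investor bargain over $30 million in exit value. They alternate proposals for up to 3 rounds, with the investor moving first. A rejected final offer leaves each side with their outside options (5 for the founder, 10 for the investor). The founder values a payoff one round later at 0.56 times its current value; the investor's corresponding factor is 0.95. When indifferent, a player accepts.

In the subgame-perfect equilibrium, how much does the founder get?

Round 3 (the investor proposes): the founder gets 5 if talks fail, so the investor offers 5 and keeps 25.
Round 2 (the founder proposes): the investor can get 25 next round, worth 0.95 × 25 = 23.75 now. The founder offers 23.75 and keeps 30 − 23.75 = 6.25.
Round 1 (the investor proposes): the founder can get 6.25 next round, worth 0.56 × 6.25 = 3.5 now, so the investor offers 3.5, keeping 26.5.

3.5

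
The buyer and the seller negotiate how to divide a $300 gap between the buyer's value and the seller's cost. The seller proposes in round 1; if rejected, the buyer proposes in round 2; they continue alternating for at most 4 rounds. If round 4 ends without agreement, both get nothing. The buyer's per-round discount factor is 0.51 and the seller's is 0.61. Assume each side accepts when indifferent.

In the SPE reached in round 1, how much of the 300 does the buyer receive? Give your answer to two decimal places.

By backward induction:
Round 4 (the buyer proposes): the seller will accept anything ≥ 0, so the buyer offers 0 and keeps 300.
Round 3 (the seller proposes): the buyer can get 300 next round, worth 0.51 × 300 = 153 now, so the seller offers 153, keeping 147.
Round 2 (the buyer proposes): the seller can get 147 next round, worth 0.61 × 147 = 89.67 now. The buyer offers 89.67 and keeps 300 − 89.67 = 210.33.
Round 1 (the seller proposes): the buyer can get 210.33 next round, worth 0.51 × 210.33 = 107.2683 now. The seller offers 107.2683 and keeps 300 − 107.2683 = 192.7317.

107.27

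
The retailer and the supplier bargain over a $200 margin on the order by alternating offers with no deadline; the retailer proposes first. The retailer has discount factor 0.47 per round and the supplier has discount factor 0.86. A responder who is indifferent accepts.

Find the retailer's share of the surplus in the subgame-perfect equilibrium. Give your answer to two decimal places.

In a stationary SPE each proposer offers the other exactly their discounted continuation value.
If the retailer keeps x when proposing and the supplier keeps y when proposing, then x = 200 − 0.86y and y = 200 − 0.47x.
Solving: x = 200(1 − 0.86) / (1 − 0.47·0.86) = 28 / 0.5958 ≈ 46.9956.
The supplier gets 200 − 46.9956 ≈ 153.0044.

47.00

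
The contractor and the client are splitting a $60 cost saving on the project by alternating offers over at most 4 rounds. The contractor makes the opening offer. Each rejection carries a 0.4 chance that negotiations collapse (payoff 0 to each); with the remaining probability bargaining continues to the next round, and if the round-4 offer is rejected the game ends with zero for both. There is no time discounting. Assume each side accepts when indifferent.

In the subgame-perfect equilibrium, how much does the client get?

By backward induction:
Round 4 (the client proposes): rejection yields 0 for the contractor; the client offers 0 and keeps 60.
Round 3 (the contractor proposes): rejecting gives the client an expected 0.6 × 60 = 36; the contractor offers that and keeps 24.
Round 2 (the client proposes): rejecting gives the contractor an expected 0.6 × 24 = 14.4, so the client offers 14.4, keeping 45.6.
Round 1 (the contractor proposes): rejecting gives the client an expected 0.6 × 45.6 = 27.36, so the contractor offers 27.36, keeping 32.64.

27.36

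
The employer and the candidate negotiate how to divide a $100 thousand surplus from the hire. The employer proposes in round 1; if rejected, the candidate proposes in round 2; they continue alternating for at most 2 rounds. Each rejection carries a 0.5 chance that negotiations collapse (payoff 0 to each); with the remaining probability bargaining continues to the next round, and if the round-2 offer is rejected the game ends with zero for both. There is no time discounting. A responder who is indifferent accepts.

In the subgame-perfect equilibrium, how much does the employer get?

50

Round 2 (the candidate proposes): the employer will accept anything ≥ 0, so the candidate offers 0 and keeps 100.
Round 1 (the employer proposes): rejecting gives the candidate an expected 0.5 × 100 = 50, so the employer offers 50, keeping 50.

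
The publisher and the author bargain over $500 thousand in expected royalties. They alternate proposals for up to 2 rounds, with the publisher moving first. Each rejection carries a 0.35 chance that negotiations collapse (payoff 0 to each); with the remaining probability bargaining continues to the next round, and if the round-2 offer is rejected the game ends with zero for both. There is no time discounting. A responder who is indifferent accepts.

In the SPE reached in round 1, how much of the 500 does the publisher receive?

175

Round 2 (the author proposes): the publisher will accept anything ≥ 0, so the author offers 0 and keeps 500.
Round 1 (the publisher proposes): rejecting gives the author an expected 0.65 × 500 = 325; the publisher offers that and keeps 175.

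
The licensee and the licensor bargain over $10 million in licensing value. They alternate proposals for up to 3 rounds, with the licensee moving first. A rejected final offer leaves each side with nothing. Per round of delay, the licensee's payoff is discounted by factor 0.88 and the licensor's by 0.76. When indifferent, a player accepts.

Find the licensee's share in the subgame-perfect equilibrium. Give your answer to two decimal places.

Round 3 (the licensee proposes): rejection yields 0 for the licensor; the licensee offers 0 and keeps 10.
Round 2 (the licensor proposes): the licensee can get 10 next round, worth 0.88 × 10 = 8.8 now, so the licensor offers 8.8, keeping 1.2.
Round 1 (the licensee proposes): the licensor can get 1.2 next round, worth 0.76 × 1.2 = 0.912 now; the licensee offers that and keeps 9.088.

9.09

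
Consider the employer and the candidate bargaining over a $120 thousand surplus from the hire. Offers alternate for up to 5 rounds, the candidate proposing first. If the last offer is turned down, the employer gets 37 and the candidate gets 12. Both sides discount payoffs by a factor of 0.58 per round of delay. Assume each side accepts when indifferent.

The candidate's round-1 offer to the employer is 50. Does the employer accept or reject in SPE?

Accept

Round 5 (the candidate proposes): the employer gets 37 if talks fail, so the candidate offers 37 and keeps 83.
Round 4 (the employer proposes): the candidate can get 83 next round, worth 0.58 × 83 = 48.14 now. The employer offers 48.14 and keeps 120 − 48.14 = 71.86.
Round 3 (the candidate proposes): the employer can get 71.86 next round, worth 0.58 × 71.86 = 41.6788 now, so the candidate offers 41.6788, keeping 78.3212.
Round 2 (the employer proposes): the candidate can get 78.3212 next round, worth 0.58 × 78.3212 = 45.426296 now, so the employer offers 45.426296, keeping 74.573704.
So by rejecting in round 1, the employer gets 74.573704 next round, worth 0.58 × 74.573704 = 43.25274832 now.
Offer 50 ≥ 43.25274832, so the employer accepts.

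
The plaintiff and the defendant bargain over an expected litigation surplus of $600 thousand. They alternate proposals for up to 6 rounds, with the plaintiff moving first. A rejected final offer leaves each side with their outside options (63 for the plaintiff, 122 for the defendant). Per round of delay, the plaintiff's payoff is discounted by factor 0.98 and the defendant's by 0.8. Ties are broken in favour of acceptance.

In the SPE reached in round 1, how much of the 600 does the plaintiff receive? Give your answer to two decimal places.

Round 6 (the defendant proposes): the plaintiff gets 63 if talks fail, so the defendant offers 63 and keeps 537.
Round 5 (the plaintiff proposes): the defendant can get 537 next round, worth 0.8 × 537 = 429.6 now, so the plaintiff offers 429.6, keeping 170.4.
Round 4 (the defendant proposes): the plaintiff can get 170.4 next round, worth 0.98 × 170.4 = 166.992 now. The defendant offers 166.992 and keeps 600 − 166.992 = 433.008.
Round 3 (the plaintiff proposes): the defendant can get 433.008 next round, worth 0.8 × 433.008 = 346.4064 now. The plaintiff offers 346.4064 and keeps 600 − 346.4064 = 253.5936.
Round 2 (the defendant proposes): the plaintiff can get 253.5936 next round, worth 0.98 × 253.5936 = 248.521728 now; the defendant offers that and keeps 351.478272.
Round 1 (the plaintiff proposes): the defendant can get 351.478272 next round, worth 0.8 × 351.478272 = 281.1826176 now; the plaintiff offers that and keeps 318.8173824.

318.82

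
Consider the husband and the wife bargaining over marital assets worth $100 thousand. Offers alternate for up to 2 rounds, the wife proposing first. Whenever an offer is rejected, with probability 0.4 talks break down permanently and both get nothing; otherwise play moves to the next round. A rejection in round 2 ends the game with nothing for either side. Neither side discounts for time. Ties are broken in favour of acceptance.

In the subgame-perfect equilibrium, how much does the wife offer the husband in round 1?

60

Round 2 (the husband proposes): rejection yields 0 for the wife; the husband offers 0 and keeps 100.
Round 1 (the wife proposes): rejecting gives the husband an expected 0.6 × 100 = 60. The wife offers 60 and keeps 100 − 60 = 40.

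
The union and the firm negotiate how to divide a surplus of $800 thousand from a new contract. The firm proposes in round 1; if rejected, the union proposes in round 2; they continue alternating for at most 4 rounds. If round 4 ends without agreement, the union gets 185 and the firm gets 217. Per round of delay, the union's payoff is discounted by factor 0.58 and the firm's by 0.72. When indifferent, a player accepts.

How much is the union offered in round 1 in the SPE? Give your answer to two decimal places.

271.13

Work backward from the last round.
Round 4 (the union proposes): the firm gets 217 if talks fail, so the union offers 217 and keeps 583.
Round 3 (the firm proposes): the union can get 583 next round, worth 0.58 × 583 = 338.14 now. The firm offers 338.14 and keeps 800 − 338.14 = 461.86.
Round 2 (the union proposes): the firm can get 461.86 next round, worth 0.72 × 461.86 = 332.5392 now. The union offers 332.5392 and keeps 800 − 332.5392 = 467.4608.
Round 1 (the firm proposes): the union can get 467.4608 next round, worth 0.58 × 467.4608 = 271.127264 now. The firm offers 271.127264 and keeps 800 − 271.127264 = 528.872736.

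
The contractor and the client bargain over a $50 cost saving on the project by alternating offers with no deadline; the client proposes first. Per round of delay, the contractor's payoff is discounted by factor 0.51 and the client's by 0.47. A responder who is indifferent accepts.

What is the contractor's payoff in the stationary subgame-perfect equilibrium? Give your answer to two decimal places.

In a stationary SPE each proposer offers the other exactly their discounted continuation value.
If the client keeps x when proposing and the contractor keeps y when proposing, then x = 50 − 0.51y and y = 50 − 0.47x.
Solving: x = 50(1 − 0.51) / (1 − 0.47·0.51) = 24.5 / 0.7603 ≈ 32.2241.
The contractor gets 50 − 32.2241 ≈ 17.7759.

17.78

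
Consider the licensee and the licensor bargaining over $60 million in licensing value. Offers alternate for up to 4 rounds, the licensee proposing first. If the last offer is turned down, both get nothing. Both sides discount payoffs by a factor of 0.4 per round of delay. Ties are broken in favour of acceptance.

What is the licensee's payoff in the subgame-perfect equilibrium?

41.76

Round 4 (the licensor proposes): the licensee will accept anything ≥ 0, so the licensor offers 0 and keeps 60.
Round 3 (the licensee proposes): the licensor can get 60 next round, worth 0.4 × 60 = 24 now. The licensee offers 24 and keeps 60 − 24 = 36.
Round 2 (the licensor proposes): the licensee can get 36 next round, worth 0.4 × 36 = 14.4 now, so the licensor offers 14.4, keeping 45.6.
Round 1 (the licensee proposes): the licensor can get 45.6 next round, worth 0.4 × 45.6 = 18.24 now. The licensee offers 18.24 and keeps 60 − 18.24 = 41.76.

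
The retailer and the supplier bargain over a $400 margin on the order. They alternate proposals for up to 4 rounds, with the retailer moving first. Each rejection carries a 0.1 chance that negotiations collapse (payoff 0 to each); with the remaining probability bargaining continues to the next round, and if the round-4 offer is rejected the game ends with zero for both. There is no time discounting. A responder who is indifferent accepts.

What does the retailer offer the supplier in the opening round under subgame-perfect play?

327.6

Round 4 (the supplier proposes): the retailer will accept anything ≥ 0, so the supplier offers 0 and keeps 400.
Round 3 (the retailer proposes): rejecting gives the supplier an expected 0.9 × 400 = 360; the retailer offers that and keeps 40.
Round 2 (the supplier proposes): rejecting gives the retailer an expected 0.9 × 40 = 36, so the supplier offers 36, keeping 364.
Round 1 (the retailer proposes): rejecting gives the supplier an expected 0.9 × 364 = 327.6. The retailer offers 327.6 and keeps 400 − 327.6 = 72.4.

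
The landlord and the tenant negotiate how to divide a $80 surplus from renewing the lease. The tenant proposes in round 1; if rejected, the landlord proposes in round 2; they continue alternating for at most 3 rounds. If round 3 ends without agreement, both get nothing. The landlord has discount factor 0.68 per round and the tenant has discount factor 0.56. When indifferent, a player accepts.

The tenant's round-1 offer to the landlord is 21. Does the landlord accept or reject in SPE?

Reject

Round 3 (the tenant proposes): rejection yields 0 for the landlord; the tenant offers 0 and keeps 80.
Round 2 (the landlord proposes): the tenant can get 80 next round, worth 0.56 × 80 = 44.8 now, so the landlord offers 44.8, keeping 35.2.
So by rejecting in round 1, the landlord gets 35.2 next round, worth 0.68 × 35.2 = 23.936 now.
Offer 21 < 23.936, so the landlord rejects.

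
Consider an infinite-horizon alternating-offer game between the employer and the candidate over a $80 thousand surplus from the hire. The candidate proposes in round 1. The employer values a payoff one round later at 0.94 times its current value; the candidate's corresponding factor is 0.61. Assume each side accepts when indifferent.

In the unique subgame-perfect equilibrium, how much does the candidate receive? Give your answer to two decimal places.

11.25

Let x be the candidate's share when the candidate proposes and y be the employer's share when the employer proposes.
The employer accepts iff offered ≥ 0.94·y, so x = 80 − 0.94y. Symmetrically y = 80 − 0.61x.
Substituting: x = 80 − 0.94(80 − 0.61x), giving x(1 − 0.61·0.94) = 80(1 − 0.94).
So x = 80 × 0.06 / 0.4266 ≈ 11.2518, and the employer receives 80 − x ≈ 68.7482.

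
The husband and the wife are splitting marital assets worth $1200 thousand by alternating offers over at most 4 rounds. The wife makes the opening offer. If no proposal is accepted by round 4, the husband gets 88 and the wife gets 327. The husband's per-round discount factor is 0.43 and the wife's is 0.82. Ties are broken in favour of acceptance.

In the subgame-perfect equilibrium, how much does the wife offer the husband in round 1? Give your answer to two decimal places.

225.24

Round 4 (the husband proposes): the wife gets 327 if talks fail, so the husband offers 327 and keeps 873.
Round 3 (the wife proposes): the husband can get 873 next round, worth 0.43 × 873 = 375.39 now. The wife offers 375.39 and keeps 1200 − 375.39 = 824.61.
Round 2 (the husband proposes): the wife can get 824.61 next round, worth 0.82 × 824.61 = 676.1802 now. The husband offers 676.1802 and keeps 1200 − 676.1802 = 523.8198.
Round 1 (the wife proposes): the husband can get 523.8198 next round, worth 0.43 × 523.8198 = 225.242514 now. The wife offers 225.242514 and keeps 1200 − 225.242514 = 974.757486.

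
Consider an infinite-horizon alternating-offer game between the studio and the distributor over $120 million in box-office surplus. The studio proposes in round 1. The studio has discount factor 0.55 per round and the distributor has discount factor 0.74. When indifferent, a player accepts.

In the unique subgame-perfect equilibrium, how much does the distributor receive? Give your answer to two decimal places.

67.39

Let x be the studio's share when the studio proposes and y be the distributor's share when the distributor proposes.
The distributor accepts iff offered ≥ 0.74·y, so x = 120 − 0.74y. Symmetrically y = 120 − 0.55x.
Substituting: x = 120 − 0.74(120 − 0.55x), giving x(1 − 0.55·0.74) = 120(1 − 0.74).
So x = 120 × 0.26 / 0.593 ≈ 52.6138, and the distributor receives 120 − x ≈ 67.3862.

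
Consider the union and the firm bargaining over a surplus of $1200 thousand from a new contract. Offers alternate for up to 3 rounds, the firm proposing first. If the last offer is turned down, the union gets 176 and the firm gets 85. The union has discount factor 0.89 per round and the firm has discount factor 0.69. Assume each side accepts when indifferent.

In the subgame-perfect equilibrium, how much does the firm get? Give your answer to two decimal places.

760.84

Round 3 (the firm proposes): the union gets 176 if talks fail, so the firm offers 176 and keeps 1024.
Round 2 (the union proposes): the firm can get 1024 next round, worth 0.69 × 1024 = 706.56 now, so the union offers 706.56, keeping 493.44.
Round 1 (the firm proposes): the union can get 493.44 next round, worth 0.89 × 493.44 = 439.1616 now. The firm offers 439.1616 and keeps 1200 − 439.1616 = 760.8384.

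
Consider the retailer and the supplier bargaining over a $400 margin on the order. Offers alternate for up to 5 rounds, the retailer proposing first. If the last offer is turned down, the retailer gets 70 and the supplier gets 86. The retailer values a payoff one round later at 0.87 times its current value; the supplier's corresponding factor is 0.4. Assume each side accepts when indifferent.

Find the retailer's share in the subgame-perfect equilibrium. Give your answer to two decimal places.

361.55

Round 5 (the retailer proposes): the supplier gets 86 if talks fail, so the retailer offers 86 and keeps 314.
Round 4 (the supplier proposes): the retailer can get 314 next round, worth 0.87 × 314 = 273.18 now; the supplier offers that and keeps 126.82.
Round 3 (the retailer proposes): the supplier can get 126.82 next round, worth 0.4 × 126.82 = 50.728 now; the retailer offers that and keeps 349.272.
Round 2 (the supplier proposes): the retailer can get 349.272 next round, worth 0.87 × 349.272 = 303.86664 now. The supplier offers 303.86664 and keeps 400 − 303.86664 = 96.13336.
Round 1 (the retailer proposes): the supplier can get 96.13336 next round, worth 0.4 × 96.13336 = 38.453344 now; the retailer offers that and keeps 361.546656.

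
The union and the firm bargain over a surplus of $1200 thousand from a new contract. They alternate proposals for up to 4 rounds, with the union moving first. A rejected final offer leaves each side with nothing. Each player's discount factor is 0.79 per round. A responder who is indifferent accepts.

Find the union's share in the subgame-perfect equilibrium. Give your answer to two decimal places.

Solve by backward induction from round 4.
Round 4 (the firm proposes): the union will accept anything ≥ 0, so the firm offers 0 and keeps 1200.
Round 3 (the union proposes): the firm can get 1200 next round, worth 0.79 × 1200 = 948 now; the union offers that and keeps 252.
Round 2 (the firm proposes): the union can get 252 next round, worth 0.79 × 252 = 199.08 now, so the firm offers 199.08, keeping 1000.92.
Round 1 (the union proposes): the firm can get 1000.92 next round, worth 0.79 × 1000.92 = 790.7268 now. The union offers 790.7268 and keeps 1200 − 790.7268 = 409.2732.

409.27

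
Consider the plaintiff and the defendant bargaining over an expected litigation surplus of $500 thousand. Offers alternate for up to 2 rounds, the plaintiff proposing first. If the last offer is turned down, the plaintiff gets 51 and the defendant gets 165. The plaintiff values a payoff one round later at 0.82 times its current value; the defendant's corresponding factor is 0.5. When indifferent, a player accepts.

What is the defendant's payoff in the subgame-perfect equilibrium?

224.5

Work backward from the last round.
Round 2 (the defendant proposes): the plaintiff gets 51 if talks fail, so the defendant offers 51 and keeps 449.
Round 1 (the plaintiff proposes): the defendant can get 449 next round, worth 0.5 × 449 = 224.5 now. The plaintiff offers 224.5 and keeps 500 − 224.5 = 275.5.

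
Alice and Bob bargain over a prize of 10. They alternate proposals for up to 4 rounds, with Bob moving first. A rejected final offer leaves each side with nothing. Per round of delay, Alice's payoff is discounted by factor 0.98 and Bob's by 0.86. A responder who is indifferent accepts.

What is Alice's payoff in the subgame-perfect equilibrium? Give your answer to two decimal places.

Work backward from the last round.
Round 4 (Alice proposes): Bob will accept anything ≥ 0, so Alice offers 0 and keeps 10.
Round 3 (Bob proposes): Alice can get 10 next round, worth 0.98 × 10 = 9.8 now; Bob offers that and keeps 0.2.
Round 2 (Alice proposes): Bob can get 0.2 next round, worth 0.86 × 0.2 = 0.172 now; Alice offers that and keeps 9.828.
Round 1 (Bob proposes): Alice can get 9.828 next round, worth 0.98 × 9.828 = 9.63144 now. Bob offers 9.63144 and keeps 10 − 9.63144 = 0.36856.

9.63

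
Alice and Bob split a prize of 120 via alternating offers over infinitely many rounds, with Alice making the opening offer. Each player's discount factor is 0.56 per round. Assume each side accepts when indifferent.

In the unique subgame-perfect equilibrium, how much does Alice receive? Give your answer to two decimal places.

76.92

When Alice proposes, Bob accepts any offer worth at least 0.56 times what Bob would get by proposing next round; and vice versa.
This gives x = 120 − 0.56y and y = 120 − 0.56x, where x and y are each side's share when it proposes.
Hence (1 − 0.56·0.56)x = 120(1 − 0.56), i.e. 0.6864·x = 52.8.
x ≈ 76.9231; Bob's share is 120 − x ≈ 43.0769.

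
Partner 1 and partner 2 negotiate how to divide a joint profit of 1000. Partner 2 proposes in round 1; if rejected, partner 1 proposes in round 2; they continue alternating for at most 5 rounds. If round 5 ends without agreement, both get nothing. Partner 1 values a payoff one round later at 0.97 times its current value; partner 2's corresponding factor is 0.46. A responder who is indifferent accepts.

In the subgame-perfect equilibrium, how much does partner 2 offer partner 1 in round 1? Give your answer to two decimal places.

757.52

Round 5 (partner 2 proposes): partner 1 will accept anything ≥ 0, so partner 2 offers 0 and keeps 1000.
Round 4 (partner 1 proposes): partner 2 can get 1000 next round, worth 0.46 × 1000 = 460 now, so partner 1 offers 460, keeping 540.
Round 3 (partner 2 proposes): partner 1 can get 540 next round, worth 0.97 × 540 = 523.8 now, so partner 2 offers 523.8, keeping 476.2.
Round 2 (partner 1 proposes): partner 2 can get 476.2 next round, worth 0.46 × 476.2 = 219.052 now; partner 1 offers that and keeps 780.948.
Round 1 (partner 2 proposes): partner 1 can get 780.948 next round, worth 0.97 × 780.948 = 757.51956 now, so partner 2 offers 757.51956, keeping 242.48044.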